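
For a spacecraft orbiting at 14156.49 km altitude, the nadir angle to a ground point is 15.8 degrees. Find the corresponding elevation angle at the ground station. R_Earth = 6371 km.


r = R_E + alt = 20527.4900 km
Law of sines in the satellite / Earth-center / ground-point triangle:
  sin(nadir)/R_E = sin(90 + el)/r  =>  cos(el) = (r/R_E)*sin(nadir)
cos(el) = (20527.4900 / 6371.0000) * sin(15.8 deg) = 0.8772924
el = arccos(0.8772924) = 28.6825 deg
(Earth-central angle = 90 - nadir - el = 45.5175 deg)

28.6825 degrees


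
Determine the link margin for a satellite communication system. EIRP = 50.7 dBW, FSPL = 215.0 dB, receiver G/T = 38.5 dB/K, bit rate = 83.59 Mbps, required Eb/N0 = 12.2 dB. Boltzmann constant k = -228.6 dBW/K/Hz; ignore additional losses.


C/N0 = EIRP - FSPL + G/T - k = 50.7 - 215.0 + 38.5 - (-228.6)
C/N0 = 102.8000 dB-Hz
R_b = 83.59 Mbps = 8.359e+07 bps -> 10*log10(R_b) = 79.2215 dB-Hz
Eb/N0 = C/N0 - 10*log10(R_b) = 102.8000 - 79.2215 = 23.5785 dB
Margin = Eb/N0 - Eb/N0_req = 23.5785 - 12.2 = 11.3785 dB (link closes)

11.3785 dB


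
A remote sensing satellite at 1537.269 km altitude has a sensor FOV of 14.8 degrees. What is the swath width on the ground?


FOV = 14.8 deg = 0.2583087 rad
swath = 2 * alt * tan(FOV/2) = 2 * 1537.269 * tan(0.1291544)
swath = 2 * 1537.269 * 0.1298773
swath = 399.3128 km

399.3128 km


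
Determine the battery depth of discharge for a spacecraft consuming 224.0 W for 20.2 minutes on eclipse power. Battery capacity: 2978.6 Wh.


E_used = P * t / 60 = 224.0 * 20.2 / 60 = 75.4133 Wh
DOD = E_used / E_total * 100 = 75.4133 / 2978.6 * 100
DOD = 2.5318 %

2.5318 %


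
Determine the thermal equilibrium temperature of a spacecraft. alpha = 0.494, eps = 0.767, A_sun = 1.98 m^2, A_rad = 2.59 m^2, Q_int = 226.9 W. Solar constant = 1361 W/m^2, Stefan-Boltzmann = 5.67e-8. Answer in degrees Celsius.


Numerator = alpha*S*A_sun + Q_int = 0.494*1361*1.98 + 226.9 = 1558.1213 W
Denominator = eps*sigma*A_rad = 0.767*5.67e-8*2.59 = 1.1263625e-07 W/K^4
T^4 = 1.3833214e+10 K^4
T = 342.9500 K = 69.8000 C

69.8000 degrees Celsius


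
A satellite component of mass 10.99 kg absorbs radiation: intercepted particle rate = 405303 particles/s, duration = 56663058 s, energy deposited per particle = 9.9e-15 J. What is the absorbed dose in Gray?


Total energy deposited = rate * time * E_per
  = 405303 * 56663058 * 9.9e-15 = 0.2273605 J
Dose = E_total / mass = 0.2273605 / 10.99
Dose = 0.02068794 Gy

0.0207 Gy


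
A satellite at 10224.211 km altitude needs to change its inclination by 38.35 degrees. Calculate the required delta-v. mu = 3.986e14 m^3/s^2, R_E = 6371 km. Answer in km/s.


r = 16595.2110 km = 1.6595211e+07 m
V = sqrt(mu/r) = 4900.9160 m/s
di = 38.35 deg = 0.6693338 rad
dV = 2*V*sin(di/2) = 2*4900.9160*sin(0.3346669)
dV = 3219.4563 m/s = 3.2195 km/s

3.2195 km/s


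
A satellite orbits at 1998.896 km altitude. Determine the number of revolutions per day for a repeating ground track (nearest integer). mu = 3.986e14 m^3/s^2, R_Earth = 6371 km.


r = 8.369896e+06 m
T = 2*pi*sqrt(r^3/mu) = 7620.6377 s = 127.0106 min
revs/day = 1440 / 127.0106 = 11.3376
Rounded: 11 revolutions per day

11 revolutions per day


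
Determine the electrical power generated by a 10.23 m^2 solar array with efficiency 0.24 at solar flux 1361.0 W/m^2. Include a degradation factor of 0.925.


P = area * eta * S * degradation
P = 10.23 * 0.24 * 1361.0 * 0.925
P = 3090.9127 W

3090.9127 W


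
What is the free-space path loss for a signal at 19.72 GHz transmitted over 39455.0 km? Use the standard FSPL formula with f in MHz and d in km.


f = 19.72 GHz = 19720.0000 MHz
d = 39455.0 km
FSPL = 32.44 + 20*log10(19720.0000) + 20*log10(39455.0)
FSPL = 32.44 + 85.8981 + 91.9220
FSPL = 210.2602 dB

210.2602 dB


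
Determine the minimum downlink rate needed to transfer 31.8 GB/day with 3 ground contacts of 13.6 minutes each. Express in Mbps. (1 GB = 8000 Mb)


total contact time = 3 * 13.6 * 60 = 2448.0000 s
data = 31.8 GB = 254400.0000 Mb
rate = 254400.0000 / 2448.0000 = 103.9216 Mbps

103.9216 Mbps


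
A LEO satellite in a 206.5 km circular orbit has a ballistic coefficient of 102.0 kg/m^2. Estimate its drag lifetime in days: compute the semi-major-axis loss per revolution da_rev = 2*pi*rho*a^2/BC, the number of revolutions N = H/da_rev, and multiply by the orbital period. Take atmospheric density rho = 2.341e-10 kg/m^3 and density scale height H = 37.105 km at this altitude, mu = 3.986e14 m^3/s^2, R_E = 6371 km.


a = R_E + alt = 6577.5000 km = 6.5775e+06 m
da_rev = 2*pi*rho*a^2/BC = 2*pi*2.341e-10*(6.5775e+06)^2/102.0 = 623.882529 m per revolution
N = H/da_rev = 37105.0000 m / 623.882529 m = 59.4743 revolutions
P = 2*pi*sqrt(a^3/mu) = 5308.8751 s
lifetime = N*P = 59.4743 * 5308.8751 = 315741.8276 s = 3.6544 days

3.6544 days


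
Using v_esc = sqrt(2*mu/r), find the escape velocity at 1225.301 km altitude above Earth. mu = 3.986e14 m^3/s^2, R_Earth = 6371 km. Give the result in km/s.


r = 6371.0 + 1225.301 = 7596.3010 km = 7.596301e+06 m
v_esc = sqrt(2*mu/r) = sqrt(2*3.986e14 / 7.596301e+06)
v_esc = 10244.3065 m/s = 10.2443 km/s

10.2443 km/s


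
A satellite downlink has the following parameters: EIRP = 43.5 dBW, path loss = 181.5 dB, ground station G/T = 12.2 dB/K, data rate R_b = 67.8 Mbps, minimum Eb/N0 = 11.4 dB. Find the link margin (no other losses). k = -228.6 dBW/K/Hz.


C/N0 = EIRP - FSPL + G/T - k = 43.5 - 181.5 + 12.2 - (-228.6)
C/N0 = 102.8000 dB-Hz
R_b = 67.8 Mbps = 6.78e+07 bps -> 10*log10(R_b) = 78.3123 dB-Hz
Eb/N0 = C/N0 - 10*log10(R_b) = 102.8000 - 78.3123 = 24.4877 dB
Margin = Eb/N0 - Eb/N0_req = 24.4877 - 11.4 = 13.0877 dB (link closes)

13.0877 dB


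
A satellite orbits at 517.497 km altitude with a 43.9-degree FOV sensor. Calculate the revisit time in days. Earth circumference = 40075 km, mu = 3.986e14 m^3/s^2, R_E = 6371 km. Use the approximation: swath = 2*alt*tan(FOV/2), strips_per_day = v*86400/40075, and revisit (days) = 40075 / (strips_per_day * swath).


swath = 2*517.497*tan(0.3830998) = 417.1145 km
v = sqrt(mu/r) = 7606.8773 m/s = 7.6069 km/s
strips/day = v*86400/40075 = 7.6069*86400/40075 = 16.4001
coverage/day = strips * swath = 16.4001 * 417.1145 = 6840.7207 km
revisit = 40075 / 6840.7207 = 5.8583 days

5.8583 days


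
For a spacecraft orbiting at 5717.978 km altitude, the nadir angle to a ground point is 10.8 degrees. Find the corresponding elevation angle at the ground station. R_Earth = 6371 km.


r = R_E + alt = 12088.9780 km
Law of sines in the satellite / Earth-center / ground-point triangle:
  sin(nadir)/R_E = sin(90 + el)/r  =>  cos(el) = (r/R_E)*sin(nadir)
cos(el) = (12088.9780 / 6371.0000) * sin(10.8 deg) = 0.3555562
el = arccos(0.3555562) = 69.1725 deg
(Earth-central angle = 90 - nadir - el = 10.0275 deg)

69.1725 degrees


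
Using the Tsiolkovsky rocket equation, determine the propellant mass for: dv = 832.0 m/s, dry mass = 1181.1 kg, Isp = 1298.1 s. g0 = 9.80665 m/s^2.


ve = Isp * g0 = 1298.1 * 9.80665 = 12730.012365 m/s
mass ratio = exp(dv/ve) = exp(832.0/12730.012365) = 1.06754045
m_prop = m_dry * (mr - 1) = 1181.1 * (1.06754045 - 1)
m_prop = 79.7720 kg

79.7720 kg


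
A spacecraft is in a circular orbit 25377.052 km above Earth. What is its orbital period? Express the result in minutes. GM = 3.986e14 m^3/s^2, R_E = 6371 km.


r = 31748.0520 km = 3.1748052e+07 m
T = 2*pi*sqrt(r^3/mu) = 2*pi*sqrt(3.2000094e+22 / 3.986e14)
T = 56297.2065 s = 938.2868 min

938.2868 minutes


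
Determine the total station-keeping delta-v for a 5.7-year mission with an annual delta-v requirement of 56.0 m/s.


dV = rate * years = 56.0 * 5.7
dV = 319.2000 m/s

319.2000 m/s


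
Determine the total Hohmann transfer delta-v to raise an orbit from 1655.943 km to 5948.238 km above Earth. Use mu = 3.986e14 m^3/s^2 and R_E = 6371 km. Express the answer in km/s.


r1 = 8026.9430 km = 8.026943e+06 m
r2 = 12319.2380 km = 1.2319238e+07 m
dv1 = sqrt(mu/r1)*(sqrt(2*r2/(r1+r2)) - 1) = 707.7672 m/s
dv2 = sqrt(mu/r2)*(1 - sqrt(2*r1/(r1+r2))) = 635.5030 m/s
total dv = |dv1| + |dv2| = 707.7672 + 635.5030 = 1343.2701 m/s = 1.3433 km/s

1.3433 km/s


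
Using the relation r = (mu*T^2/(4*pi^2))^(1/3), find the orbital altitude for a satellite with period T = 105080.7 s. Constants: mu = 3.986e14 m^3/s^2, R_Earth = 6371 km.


T = 105080.7 s
r = (mu*T^2/(4*pi^2))^(1/3) = (3.986e14 * 105080.7^2 / (4*pi^2))^(1/3)
r = 4.8129109e+07 m = 48129.1092 km
alt = r - R_E = 48129.1092 - 6371 = 41758.1092 km

41758.1092 km


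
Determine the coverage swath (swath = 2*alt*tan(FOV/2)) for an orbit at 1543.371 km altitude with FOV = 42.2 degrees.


FOV = 42.2 deg = 0.7365289 rad
swath = 2 * alt * tan(FOV/2) = 2 * 1543.371 * tan(0.3682645)
swath = 2 * 1543.371 * 0.3858679
swath = 1191.0746 km

1191.0746 km


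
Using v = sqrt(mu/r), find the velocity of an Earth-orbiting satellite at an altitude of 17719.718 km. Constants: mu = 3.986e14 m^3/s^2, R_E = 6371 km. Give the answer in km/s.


r = R_E + alt = 6371.0 + 17719.718 = 24090.7180 km = 2.4090718e+07 m
v = sqrt(mu/r) = sqrt(3.986e14 / 2.4090718e+07) = 4067.6519 m/s = 4.0677 km/s

4.0677 km/s


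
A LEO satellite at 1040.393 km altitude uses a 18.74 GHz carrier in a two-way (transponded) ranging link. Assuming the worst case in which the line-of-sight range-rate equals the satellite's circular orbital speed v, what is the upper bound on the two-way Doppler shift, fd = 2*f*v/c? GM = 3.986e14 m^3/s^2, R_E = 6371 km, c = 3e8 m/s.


r = 7.411393e+06 m
v = sqrt(mu/r) = 7333.6255 m/s (worst-case radial velocity)
f = 18.74 GHz = 1.874e+10 Hz
fd = 2*f*v/c = 2*1.874e+10*7333.6255/3.0e+08
fd = 916214.2733 Hz

916214.2733 Hz


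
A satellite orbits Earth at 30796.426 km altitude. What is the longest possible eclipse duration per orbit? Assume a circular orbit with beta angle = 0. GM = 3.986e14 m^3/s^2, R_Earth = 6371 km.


r = 37167.4260 km
T = 1188.5124 min
Eclipse fraction = arcsin(R_E/r)/pi = arcsin(6371.0000/37167.4260)/pi
= arcsin(0.1714135)/pi = 0.05483342
Eclipse duration = 0.05483342 * 1188.5124 = 65.1702 min

65.1702 minutes


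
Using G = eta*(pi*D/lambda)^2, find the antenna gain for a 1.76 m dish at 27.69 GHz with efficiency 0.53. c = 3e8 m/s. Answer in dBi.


lambda = c/f = 3e8 / 2.769e+10 = 0.01083424 m
G = eta*(pi*D/lambda)^2 = 0.53*(pi*1.76/0.01083424)^2
G = 138039.8099 (linear)
G = 10*log10(138039.8099) = 51.4000 dBi

51.4000 dBi


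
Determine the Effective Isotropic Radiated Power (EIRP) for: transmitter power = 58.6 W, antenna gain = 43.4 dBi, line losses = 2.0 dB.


Pt = 58.6 W = 17.6790 dBW
EIRP = Pt_dBW + Gt - losses = 17.6790 + 43.4 - 2.0 = 59.0790 dBW

59.0790 dBW


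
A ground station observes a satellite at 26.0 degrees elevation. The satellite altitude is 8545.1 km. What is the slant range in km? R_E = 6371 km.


h = 8545.1 km, el = 26.0 deg
d = -R_E*sin(el) + sqrt((R_E*sin(el))^2 + 2*R_E*h + h^2)
d = -6371.0000*sin(0.4537856) + sqrt((6371.0000*0.4383711)^2 + 2*6371.0000*8545.1 + 8545.1^2)
d = 10980.3171 km

10980.3171 km


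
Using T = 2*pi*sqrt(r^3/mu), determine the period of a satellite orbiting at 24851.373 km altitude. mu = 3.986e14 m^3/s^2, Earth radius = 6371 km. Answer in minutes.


r = 31222.3730 km = 3.1222373e+07 m
T = 2*pi*sqrt(r^3/mu) = 2*pi*sqrt(3.0436711e+22 / 3.986e14)
T = 54904.7708 s = 915.0795 min

915.0795 minutes


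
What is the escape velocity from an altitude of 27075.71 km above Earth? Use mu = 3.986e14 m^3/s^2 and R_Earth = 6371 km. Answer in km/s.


r = 6371.0 + 27075.71 = 33446.7100 km = 3.344671e+07 m
v_esc = sqrt(2*mu/r) = sqrt(2*3.986e14 / 3.344671e+07)
v_esc = 4882.1031 m/s = 4.8821 km/s

4.8821 km/s


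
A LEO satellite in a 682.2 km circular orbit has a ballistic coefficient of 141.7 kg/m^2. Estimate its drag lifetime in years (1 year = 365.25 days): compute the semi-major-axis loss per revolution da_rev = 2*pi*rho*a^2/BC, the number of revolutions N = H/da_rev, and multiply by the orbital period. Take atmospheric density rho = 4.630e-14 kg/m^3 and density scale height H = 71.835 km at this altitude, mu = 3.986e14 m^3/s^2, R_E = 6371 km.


a = R_E + alt = 7053.2000 km = 7.0532e+06 m
da_rev = 2*pi*rho*a^2/BC = 2*pi*4.630e-14*(7.0532e+06)^2/141.7 = 0.102132369 m per revolution
N = H/da_rev = 71835.0000 m / 0.102132369 m = 703351.9394 revolutions
P = 2*pi*sqrt(a^3/mu) = 5895.0911 s
lifetime = N*P = 703351.9394 * 5895.0911 = 4.1463237e+09 s = 47989.8582 days
years = 47989.8582 / 365.25 = 131.3891 years

131.3891 years


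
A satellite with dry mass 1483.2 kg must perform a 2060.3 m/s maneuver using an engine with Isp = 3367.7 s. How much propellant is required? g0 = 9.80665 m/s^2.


ve = Isp * g0 = 3367.7 * 9.80665 = 33025.855205 m/s
mass ratio = exp(dv/ve) = exp(2060.3/33025.855205) = 1.06437147
m_prop = m_dry * (mr - 1) = 1483.2 * (1.06437147 - 1)
m_prop = 95.4758 kg

95.4758 kg


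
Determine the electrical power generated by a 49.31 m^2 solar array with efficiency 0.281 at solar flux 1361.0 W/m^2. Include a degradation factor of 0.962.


P = area * eta * S * degradation
P = 49.31 * 0.281 * 1361.0 * 0.962
P = 18141.5554 W

18141.5554 W


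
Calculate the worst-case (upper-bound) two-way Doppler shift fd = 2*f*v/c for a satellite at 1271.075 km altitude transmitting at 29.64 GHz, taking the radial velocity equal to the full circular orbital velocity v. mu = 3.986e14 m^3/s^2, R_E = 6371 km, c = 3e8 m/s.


r = 7.642075e+06 m
v = sqrt(mu/r) = 7222.0917 m/s (worst-case radial velocity)
f = 29.64 GHz = 2.964e+10 Hz
fd = 2*f*v/c = 2*2.964e+10*7222.0917/3.0e+08
fd = 1.4270853e+06 Hz

1.4271e+06 Hz


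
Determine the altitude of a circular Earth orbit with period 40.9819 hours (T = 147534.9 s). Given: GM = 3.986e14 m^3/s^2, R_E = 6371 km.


T = 147534.9 s
r = (mu*T^2/(4*pi^2))^(1/3) = (3.986e14 * 147534.9^2 / (4*pi^2))^(1/3)
r = 6.0347002e+07 m = 60347.0017 km
alt = r - R_E = 60347.0017 - 6371 = 53976.0017 km

53976.0017 km


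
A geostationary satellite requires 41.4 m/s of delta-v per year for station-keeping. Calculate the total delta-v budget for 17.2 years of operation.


dV = rate * years = 41.4 * 17.2
dV = 712.0800 m/s

712.0800 m/s


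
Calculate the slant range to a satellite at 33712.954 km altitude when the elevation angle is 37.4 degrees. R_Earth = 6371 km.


h = 33712.954 km, el = 37.4 deg
d = -R_E*sin(el) + sqrt((R_E*sin(el))^2 + 2*R_E*h + h^2)
d = -6371.0000*sin(0.6527531) + sqrt((6371.0000*0.6073758)^2 + 2*6371.0000*33712.954 + 33712.954^2)
d = 35893.5506 km

35893.5506 km


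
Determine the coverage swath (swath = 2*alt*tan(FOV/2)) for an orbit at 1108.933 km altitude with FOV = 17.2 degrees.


FOV = 17.2 deg = 0.3001966 rad
swath = 2 * alt * tan(FOV/2) = 2 * 1108.933 * tan(0.1500983)
swath = 2 * 1108.933 * 0.1512358
swath = 335.4207 km

335.4207 km


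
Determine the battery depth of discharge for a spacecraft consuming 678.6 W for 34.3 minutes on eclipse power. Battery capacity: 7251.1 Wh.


E_used = P * t / 60 = 678.6 * 34.3 / 60 = 387.9330 Wh
DOD = E_used / E_total * 100 = 387.9330 / 7251.1 * 100
DOD = 5.3500 %

5.3500 %


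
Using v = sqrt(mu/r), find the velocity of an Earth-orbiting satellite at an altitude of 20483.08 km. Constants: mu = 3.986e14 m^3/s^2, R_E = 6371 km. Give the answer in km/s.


r = R_E + alt = 6371.0 + 20483.08 = 26854.0800 km = 2.685408e+07 m
v = sqrt(mu/r) = sqrt(3.986e14 / 2.685408e+07) = 3852.6851 m/s = 3.8527 km/s

3.8527 km/s


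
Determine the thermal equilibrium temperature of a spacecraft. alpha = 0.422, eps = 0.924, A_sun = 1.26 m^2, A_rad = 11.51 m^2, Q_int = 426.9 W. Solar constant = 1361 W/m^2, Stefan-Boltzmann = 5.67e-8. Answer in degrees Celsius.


Numerator = alpha*S*A_sun + Q_int = 0.422*1361*1.26 + 426.9 = 1150.5709 W
Denominator = eps*sigma*A_rad = 0.924*5.67e-8*11.51 = 6.0301811e-07 W/K^4
T^4 = 1.9080205e+09 K^4
T = 208.9997 K = -64.1503 C

-64.1503 degrees Celsius


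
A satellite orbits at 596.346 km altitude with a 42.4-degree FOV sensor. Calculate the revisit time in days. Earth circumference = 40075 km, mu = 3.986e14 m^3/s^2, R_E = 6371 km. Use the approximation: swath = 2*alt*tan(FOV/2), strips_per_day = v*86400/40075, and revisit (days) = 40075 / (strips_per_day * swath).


swath = 2*596.346*tan(0.3700098) = 462.6147 km
v = sqrt(mu/r) = 7563.7115 m/s = 7.5637 km/s
strips/day = v*86400/40075 = 7.5637*86400/40075 = 16.3070
coverage/day = strips * swath = 16.3070 * 462.6147 = 7543.8776 km
revisit = 40075 / 7543.8776 = 5.3123 days

5.3123 days


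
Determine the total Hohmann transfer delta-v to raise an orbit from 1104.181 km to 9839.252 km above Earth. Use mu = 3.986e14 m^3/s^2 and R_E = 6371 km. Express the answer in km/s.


r1 = 7475.1810 km = 7.475181e+06 m
r2 = 16210.2520 km = 1.6210252e+07 m
dv1 = sqrt(mu/r1)*(sqrt(2*r2/(r1+r2)) - 1) = 1241.0582 m/s
dv2 = sqrt(mu/r2)*(1 - sqrt(2*r1/(r1+r2))) = 1019.1058 m/s
total dv = |dv1| + |dv2| = 1241.0582 + 1019.1058 = 2260.1640 m/s = 2.2602 km/s

2.2602 km/s


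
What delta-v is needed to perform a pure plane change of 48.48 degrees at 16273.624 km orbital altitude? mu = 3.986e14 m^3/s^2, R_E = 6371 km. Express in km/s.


r = 22644.6240 km = 2.2644624e+07 m
V = sqrt(mu/r) = 4195.5228 m/s
di = 48.48 deg = 0.8461356 rad
dV = 2*V*sin(di/2) = 2*4195.5228*sin(0.4230678)
dV = 3445.0253 m/s = 3.4450 km/s

3.4450 km/s


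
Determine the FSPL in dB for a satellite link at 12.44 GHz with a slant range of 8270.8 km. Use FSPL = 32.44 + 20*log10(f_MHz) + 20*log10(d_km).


f = 12.44 GHz = 12440.0000 MHz
d = 8270.8 km
FSPL = 32.44 + 20*log10(12440.0000) + 20*log10(8270.8)
FSPL = 32.44 + 81.8964 + 78.3510
FSPL = 192.6874 dB

192.6874 dB


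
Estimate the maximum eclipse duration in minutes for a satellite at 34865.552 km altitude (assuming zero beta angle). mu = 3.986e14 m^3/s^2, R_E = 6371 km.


r = 41236.5520 km
T = 1388.9400 min
Eclipse fraction = arcsin(R_E/r)/pi = arcsin(6371.0000/41236.5520)/pi
= arcsin(0.1544989)/pi = 0.04937629
Eclipse duration = 0.04937629 * 1388.9400 = 68.5807 min

68.5807 minutes


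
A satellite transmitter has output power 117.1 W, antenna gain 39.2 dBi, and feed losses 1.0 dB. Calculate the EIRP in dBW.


Pt = 117.1 W = 20.6856 dBW
EIRP = Pt_dBW + Gt - losses = 20.6856 + 39.2 - 1.0 = 58.8856 dBW

58.8856 dBW


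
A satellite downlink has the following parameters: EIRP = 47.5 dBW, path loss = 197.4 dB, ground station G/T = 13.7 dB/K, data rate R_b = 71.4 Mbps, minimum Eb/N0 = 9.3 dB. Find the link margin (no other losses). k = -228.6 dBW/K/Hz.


C/N0 = EIRP - FSPL + G/T - k = 47.5 - 197.4 + 13.7 - (-228.6)
C/N0 = 92.4000 dB-Hz
R_b = 71.4 Mbps = 7.14e+07 bps -> 10*log10(R_b) = 78.5370 dB-Hz
Eb/N0 = C/N0 - 10*log10(R_b) = 92.4000 - 78.5370 = 13.8630 dB
Margin = Eb/N0 - Eb/N0_req = 13.8630 - 9.3 = 4.5630 dB (link closes)

4.5630 dB


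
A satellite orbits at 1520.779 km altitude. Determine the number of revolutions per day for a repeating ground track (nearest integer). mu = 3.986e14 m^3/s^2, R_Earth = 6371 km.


r = 7.891779e+06 m
T = 2*pi*sqrt(r^3/mu) = 6977.0782 s = 116.2846 min
revs/day = 1440 / 116.2846 = 12.3834
Rounded: 12 revolutions per day

12 revolutions per day


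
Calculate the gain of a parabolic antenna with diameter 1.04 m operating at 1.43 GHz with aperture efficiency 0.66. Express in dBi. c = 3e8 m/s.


lambda = c/f = 3e8 / 1.43e+09 = 0.2097902 m
G = eta*(pi*D/lambda)^2 = 0.66*(pi*1.04/0.2097902)^2
G = 160.0811 (linear)
G = 10*log10(160.0811) = 22.0434 dBi

22.0434 dBi


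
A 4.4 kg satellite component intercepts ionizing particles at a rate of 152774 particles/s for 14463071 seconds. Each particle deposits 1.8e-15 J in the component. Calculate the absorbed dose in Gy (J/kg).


Total energy deposited = rate * time * E_per
  = 152774 * 14463071 * 1.8e-15 = 0.003977246 J
Dose = E_total / mass = 0.003977246 / 4.4
Dose = 9.0391959e-04 Gy

9.0392e-04 Gy


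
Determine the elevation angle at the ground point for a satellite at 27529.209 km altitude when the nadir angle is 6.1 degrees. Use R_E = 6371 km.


r = R_E + alt = 33900.2090 km
Law of sines in the satellite / Earth-center / ground-point triangle:
  sin(nadir)/R_E = sin(90 + el)/r  =>  cos(el) = (r/R_E)*sin(nadir)
cos(el) = (33900.2090 / 6371.0000) * sin(6.1 deg) = 0.5654331
el = arccos(0.5654331) = 55.5676 deg
(Earth-central angle = 90 - nadir - el = 28.3324 deg)

55.5676 degrees


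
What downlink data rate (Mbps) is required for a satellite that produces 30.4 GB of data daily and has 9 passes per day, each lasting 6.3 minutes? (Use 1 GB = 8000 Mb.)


total contact time = 9 * 6.3 * 60 = 3402.0000 s
data = 30.4 GB = 243200.0000 Mb
rate = 243200.0000 / 3402.0000 = 71.4874 Mbps

71.4874 Mbps


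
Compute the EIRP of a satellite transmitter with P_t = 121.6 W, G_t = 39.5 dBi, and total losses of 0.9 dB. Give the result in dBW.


Pt = 121.6 W = 20.8493 dBW
EIRP = Pt_dBW + Gt - losses = 20.8493 + 39.5 - 0.9 = 59.4493 dBW

59.4493 dBW


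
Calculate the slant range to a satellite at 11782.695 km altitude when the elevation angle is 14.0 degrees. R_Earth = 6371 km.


h = 11782.695 km, el = 14.0 deg
d = -R_E*sin(el) + sqrt((R_E*sin(el))^2 + 2*R_E*h + h^2)
d = -6371.0000*sin(0.2443461) + sqrt((6371.0000*0.2419219)^2 + 2*6371.0000*11782.695 + 11782.695^2)
d = 15527.4753 km

15527.4753 km


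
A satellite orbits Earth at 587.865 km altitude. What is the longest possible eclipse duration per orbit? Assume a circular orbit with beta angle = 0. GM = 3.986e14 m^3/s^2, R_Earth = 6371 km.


r = 6958.8650 km
T = 96.2870 min
Eclipse fraction = arcsin(R_E/r)/pi = arcsin(6371.0000/6958.8650)/pi
= arcsin(0.9155229)/pi = 0.3682227
Eclipse duration = 0.3682227 * 96.2870 = 35.4551 min

35.4551 minutes


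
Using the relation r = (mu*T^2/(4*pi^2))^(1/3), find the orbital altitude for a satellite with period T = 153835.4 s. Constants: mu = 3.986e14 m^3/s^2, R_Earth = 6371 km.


T = 153835.4 s
r = (mu*T^2/(4*pi^2))^(1/3) = (3.986e14 * 153835.4^2 / (4*pi^2))^(1/3)
r = 6.2053085e+07 m = 62053.0848 km
alt = r - R_E = 62053.0848 - 6371 = 55682.0848 km

55682.0848 km


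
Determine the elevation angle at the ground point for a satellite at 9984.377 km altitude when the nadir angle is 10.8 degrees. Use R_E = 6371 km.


r = R_E + alt = 16355.3770 km
Law of sines in the satellite / Earth-center / ground-point triangle:
  sin(nadir)/R_E = sin(90 + el)/r  =>  cos(el) = (r/R_E)*sin(nadir)
cos(el) = (16355.3770 / 6371.0000) * sin(10.8 deg) = 0.4810378
el = arccos(0.4810378) = 61.2468 deg
(Earth-central angle = 90 - nadir - el = 17.9532 deg)

61.2468 degrees


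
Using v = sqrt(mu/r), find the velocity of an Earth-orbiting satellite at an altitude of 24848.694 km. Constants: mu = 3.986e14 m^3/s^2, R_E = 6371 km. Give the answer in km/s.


r = R_E + alt = 6371.0 + 24848.694 = 31219.6940 km = 3.1219694e+07 m
v = sqrt(mu/r) = sqrt(3.986e14 / 3.1219694e+07) = 3573.1753 m/s = 3.5732 km/s

3.5732 km/s


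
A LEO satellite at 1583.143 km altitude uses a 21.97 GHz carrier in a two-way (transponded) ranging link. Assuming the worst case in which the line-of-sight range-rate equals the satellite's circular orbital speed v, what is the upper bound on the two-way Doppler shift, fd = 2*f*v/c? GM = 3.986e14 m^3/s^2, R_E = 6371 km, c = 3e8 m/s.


r = 7.954143e+06 m
v = sqrt(mu/r) = 7079.0006 m/s (worst-case radial velocity)
f = 21.97 GHz = 2.197e+10 Hz
fd = 2*f*v/c = 2*2.197e+10*7079.0006/3.0e+08
fd = 1.0368376e+06 Hz

1.0368e+06 Hz


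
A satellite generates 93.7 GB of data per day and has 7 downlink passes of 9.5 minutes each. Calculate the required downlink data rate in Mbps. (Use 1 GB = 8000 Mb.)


total contact time = 7 * 9.5 * 60 = 3990.0000 s
data = 93.7 GB = 749600.0000 Mb
rate = 749600.0000 / 3990.0000 = 187.8697 Mbps

187.8697 Mbps


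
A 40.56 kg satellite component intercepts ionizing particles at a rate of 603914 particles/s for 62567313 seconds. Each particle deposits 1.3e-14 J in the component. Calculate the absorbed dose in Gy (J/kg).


Total energy deposited = rate * time * E_per
  = 603914 * 62567313 * 1.3e-14 = 0.4912086 J
Dose = E_total / mass = 0.4912086 / 40.56
Dose = 0.01211067 Gy

0.0121 Gy


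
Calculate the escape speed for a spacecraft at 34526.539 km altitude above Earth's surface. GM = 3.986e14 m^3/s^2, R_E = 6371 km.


r = 6371.0 + 34526.539 = 40897.5390 km = 4.0897539e+07 m
v_esc = sqrt(2*mu/r) = sqrt(2*3.986e14 / 4.0897539e+07)
v_esc = 4415.0442 m/s = 4.4150 km/s

4.4150 km/s


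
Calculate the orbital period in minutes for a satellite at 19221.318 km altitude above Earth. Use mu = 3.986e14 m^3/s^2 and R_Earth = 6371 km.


r = 25592.3180 km = 2.5592318e+07 m
T = 2*pi*sqrt(r^3/mu) = 2*pi*sqrt(1.6762117e+22 / 3.986e14)
T = 40745.1252 s = 679.0854 min

679.0854 minutes


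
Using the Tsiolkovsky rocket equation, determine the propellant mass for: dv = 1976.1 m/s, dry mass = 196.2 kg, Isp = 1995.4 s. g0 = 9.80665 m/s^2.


ve = Isp * g0 = 1995.4 * 9.80665 = 19568.189410 m/s
mass ratio = exp(dv/ve) = exp(1976.1/19568.189410) = 1.10626041
m_prop = m_dry * (mr - 1) = 196.2 * (1.10626041 - 1)
m_prop = 20.8483 kg

20.8483 kg


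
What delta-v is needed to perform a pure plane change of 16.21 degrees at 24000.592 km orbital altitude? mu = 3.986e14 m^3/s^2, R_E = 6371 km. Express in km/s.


r = 30371.5920 km = 3.0371592e+07 m
V = sqrt(mu/r) = 3622.7208 m/s
di = 16.21 deg = 0.2829179 rad
dV = 2*V*sin(di/2) = 2*3622.7208*sin(0.1414589)
dV = 1021.5176 m/s = 1.0215 km/s

1.0215 km/s


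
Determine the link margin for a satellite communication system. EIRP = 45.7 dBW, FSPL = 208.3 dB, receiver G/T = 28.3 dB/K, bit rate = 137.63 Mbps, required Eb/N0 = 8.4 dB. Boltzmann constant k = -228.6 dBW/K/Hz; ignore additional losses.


C/N0 = EIRP - FSPL + G/T - k = 45.7 - 208.3 + 28.3 - (-228.6)
C/N0 = 94.3000 dB-Hz
R_b = 137.63 Mbps = 1.3763e+08 bps -> 10*log10(R_b) = 81.3871 dB-Hz
Eb/N0 = C/N0 - 10*log10(R_b) = 94.3000 - 81.3871 = 12.9129 dB
Margin = Eb/N0 - Eb/N0_req = 12.9129 - 8.4 = 4.5129 dB (link closes)

4.5129 dB


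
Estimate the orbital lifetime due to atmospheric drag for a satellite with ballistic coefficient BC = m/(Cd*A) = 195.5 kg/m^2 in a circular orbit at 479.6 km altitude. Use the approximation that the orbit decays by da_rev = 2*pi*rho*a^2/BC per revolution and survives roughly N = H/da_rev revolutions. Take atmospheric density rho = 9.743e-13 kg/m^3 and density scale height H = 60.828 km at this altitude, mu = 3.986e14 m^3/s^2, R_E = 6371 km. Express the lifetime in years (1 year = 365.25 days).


a = R_E + alt = 6850.6000 km = 6.8506e+06 m
da_rev = 2*pi*rho*a^2/BC = 2*pi*9.743e-13*(6.8506e+06)^2/195.5 = 1.469545 m per revolution
N = H/da_rev = 60828.0000 m / 1.469545 m = 41392.3904 revolutions
P = 2*pi*sqrt(a^3/mu) = 5642.9232 s
lifetime = N*P = 41392.3904 * 5642.9232 = 2.3357408e+08 s = 2703.4037 days
years = 2703.4037 / 365.25 = 7.4015 years

7.4015 years


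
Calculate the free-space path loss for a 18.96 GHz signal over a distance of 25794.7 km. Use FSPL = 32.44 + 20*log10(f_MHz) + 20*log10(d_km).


f = 18.96 GHz = 18960.0000 MHz
d = 25794.7 km
FSPL = 32.44 + 20*log10(18960.0000) + 20*log10(25794.7)
FSPL = 32.44 + 85.5568 + 88.2306
FSPL = 206.2274 dB

206.2274 dB


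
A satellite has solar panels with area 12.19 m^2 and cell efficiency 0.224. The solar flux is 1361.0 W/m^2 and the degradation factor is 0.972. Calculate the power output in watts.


P = area * eta * S * degradation
P = 12.19 * 0.224 * 1361.0 * 0.972
P = 3612.2360 W

3612.2360 W


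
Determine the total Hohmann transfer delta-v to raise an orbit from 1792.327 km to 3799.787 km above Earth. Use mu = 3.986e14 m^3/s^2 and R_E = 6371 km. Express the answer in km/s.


r1 = 8163.3270 km = 8.163327e+06 m
r2 = 10170.7870 km = 1.0170787e+07 m
dv1 = sqrt(mu/r1)*(sqrt(2*r2/(r1+r2)) - 1) = 372.6185 m/s
dv2 = sqrt(mu/r2)*(1 - sqrt(2*r1/(r1+r2))) = 352.6603 m/s
total dv = |dv1| + |dv2| = 372.6185 + 352.6603 = 725.2787 m/s = 0.7252787 km/s

0.7253 km/s


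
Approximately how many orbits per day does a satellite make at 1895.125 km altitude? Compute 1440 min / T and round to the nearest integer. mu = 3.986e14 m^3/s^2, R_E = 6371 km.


r = 8.266125e+06 m
T = 2*pi*sqrt(r^3/mu) = 7479.3555 s = 124.6559 min
revs/day = 1440 / 124.6559 = 11.5518
Rounded: 12 revolutions per day

12 revolutions per day


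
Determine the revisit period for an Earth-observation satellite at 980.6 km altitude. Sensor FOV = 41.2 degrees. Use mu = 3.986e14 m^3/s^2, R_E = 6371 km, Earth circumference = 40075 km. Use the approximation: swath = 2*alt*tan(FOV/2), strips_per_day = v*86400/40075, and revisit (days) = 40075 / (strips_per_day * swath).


swath = 2*980.6*tan(0.3595378) = 737.1666 km
v = sqrt(mu/r) = 7363.3885 m/s = 7.3634 km/s
strips/day = v*86400/40075 = 7.3634*86400/40075 = 15.8752
coverage/day = strips * swath = 15.8752 * 737.1666 = 11702.6329 km
revisit = 40075 / 11702.6329 = 3.4244 days

3.4244 days


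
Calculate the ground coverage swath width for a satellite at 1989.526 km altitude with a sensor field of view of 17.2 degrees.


FOV = 17.2 deg = 0.3001966 rad
swath = 2 * alt * tan(FOV/2) = 2 * 1989.526 * tan(0.1500983)
swath = 2 * 1989.526 * 0.1512358
swath = 601.7750 km

601.7750 km


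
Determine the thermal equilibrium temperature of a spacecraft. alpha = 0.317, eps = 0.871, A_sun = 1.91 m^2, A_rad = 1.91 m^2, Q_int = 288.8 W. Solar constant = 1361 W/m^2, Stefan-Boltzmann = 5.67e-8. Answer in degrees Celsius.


Numerator = alpha*S*A_sun + Q_int = 0.317*1361*1.91 + 288.8 = 1112.8447 W
Denominator = eps*sigma*A_rad = 0.871*5.67e-8*1.91 = 9.4326687e-08 W/K^4
T^4 = 1.1797771e+10 K^4
T = 329.5718 K = 56.4218 C

56.4218 degrees Celsius


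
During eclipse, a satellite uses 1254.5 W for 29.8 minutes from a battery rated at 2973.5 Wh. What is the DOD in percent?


E_used = P * t / 60 = 1254.5 * 29.8 / 60 = 623.0683 Wh
DOD = E_used / E_total * 100 = 623.0683 / 2973.5 * 100
DOD = 20.9540 %

20.9540 %


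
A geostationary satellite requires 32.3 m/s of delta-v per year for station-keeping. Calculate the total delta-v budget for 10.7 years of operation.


dV = rate * years = 32.3 * 10.7
dV = 345.6100 m/s

345.6100 m/s


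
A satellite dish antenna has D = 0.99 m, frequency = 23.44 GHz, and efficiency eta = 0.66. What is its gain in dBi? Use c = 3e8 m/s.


lambda = c/f = 3e8 / 2.344e+10 = 0.01279863 m
G = eta*(pi*D/lambda)^2 = 0.66*(pi*0.99/0.01279863)^2
G = 38975.0585 (linear)
G = 10*log10(38975.0585) = 45.9079 dBi

45.9079 dBi


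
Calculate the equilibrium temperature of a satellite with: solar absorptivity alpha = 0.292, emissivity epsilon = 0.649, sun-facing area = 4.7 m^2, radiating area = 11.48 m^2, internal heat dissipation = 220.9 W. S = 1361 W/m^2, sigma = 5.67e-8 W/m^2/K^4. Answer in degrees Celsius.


Numerator = alpha*S*A_sun + Q_int = 0.292*1361*4.7 + 220.9 = 2088.7364 W
Denominator = eps*sigma*A_rad = 0.649*5.67e-8*11.48 = 4.2244448e-07 W/K^4
T^4 = 4.9444045e+09 K^4
T = 265.1725 K = -7.9775 C

-7.9775 degrees Celsius


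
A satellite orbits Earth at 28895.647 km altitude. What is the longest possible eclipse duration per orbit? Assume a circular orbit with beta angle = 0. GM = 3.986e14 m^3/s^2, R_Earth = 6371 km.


r = 35266.6470 km
T = 1098.5156 min
Eclipse fraction = arcsin(R_E/r)/pi = arcsin(6371.0000/35266.6470)/pi
= arcsin(0.1806523)/pi = 0.05782086
Eclipse duration = 0.05782086 * 1098.5156 = 63.5171 min

63.5171 minutes


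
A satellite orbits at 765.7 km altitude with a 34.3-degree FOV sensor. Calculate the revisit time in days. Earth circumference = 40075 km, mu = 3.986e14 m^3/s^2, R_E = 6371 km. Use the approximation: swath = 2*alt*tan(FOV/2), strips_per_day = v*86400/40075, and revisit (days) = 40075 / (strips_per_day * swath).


swath = 2*765.7*tan(0.299324) = 472.5834 km
v = sqrt(mu/r) = 7473.4292 m/s = 7.4734 km/s
strips/day = v*86400/40075 = 7.4734*86400/40075 = 16.1124
coverage/day = strips * swath = 16.1124 * 472.5834 = 7614.4515 km
revisit = 40075 / 7614.4515 = 5.2630 days

5.2630 days


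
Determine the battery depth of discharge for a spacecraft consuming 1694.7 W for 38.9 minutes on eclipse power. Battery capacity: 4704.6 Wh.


E_used = P * t / 60 = 1694.7 * 38.9 / 60 = 1098.7305 Wh
DOD = E_used / E_total * 100 = 1098.7305 / 4704.6 * 100
DOD = 23.3544 %

23.3544 %


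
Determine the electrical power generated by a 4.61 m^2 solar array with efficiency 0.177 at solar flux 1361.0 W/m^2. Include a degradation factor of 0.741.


P = area * eta * S * degradation
P = 4.61 * 0.177 * 1361.0 * 0.741
P = 822.9066 W

822.9066 W


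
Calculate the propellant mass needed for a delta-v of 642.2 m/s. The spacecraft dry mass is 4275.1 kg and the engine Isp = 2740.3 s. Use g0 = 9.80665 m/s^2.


ve = Isp * g0 = 2740.3 * 9.80665 = 26873.162995 m/s
mass ratio = exp(dv/ve) = exp(642.2/26873.162995) = 1.02418528
m_prop = m_dry * (mr - 1) = 4275.1 * (1.02418528 - 1)
m_prop = 103.3945 kg

103.3945 kg


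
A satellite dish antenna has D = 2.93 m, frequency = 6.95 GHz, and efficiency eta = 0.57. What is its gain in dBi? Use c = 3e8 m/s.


lambda = c/f = 3e8 / 6.95e+09 = 0.04316547 m
G = eta*(pi*D/lambda)^2 = 0.57*(pi*2.93/0.04316547)^2
G = 25920.1160 (linear)
G = 10*log10(25920.1160) = 44.1364 dBi

44.1364 dBi


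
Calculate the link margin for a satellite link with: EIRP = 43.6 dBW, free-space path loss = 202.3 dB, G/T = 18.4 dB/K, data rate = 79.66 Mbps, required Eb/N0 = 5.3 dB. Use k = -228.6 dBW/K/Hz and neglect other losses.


C/N0 = EIRP - FSPL + G/T - k = 43.6 - 202.3 + 18.4 - (-228.6)
C/N0 = 88.3000 dB-Hz
R_b = 79.66 Mbps = 7.966e+07 bps -> 10*log10(R_b) = 79.0124 dB-Hz
Eb/N0 = C/N0 - 10*log10(R_b) = 88.3000 - 79.0124 = 9.2876 dB
Margin = Eb/N0 - Eb/N0_req = 9.2876 - 5.3 = 3.9876 dB (link closes)

3.9876 dB


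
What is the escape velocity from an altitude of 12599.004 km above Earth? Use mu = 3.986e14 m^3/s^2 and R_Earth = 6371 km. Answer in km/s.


r = 6371.0 + 12599.004 = 18970.0040 km = 1.8970004e+07 m
v_esc = sqrt(2*mu/r) = sqrt(2*3.986e14 / 1.8970004e+07)
v_esc = 6482.6106 m/s = 6.4826 km/s

6.4826 km/s


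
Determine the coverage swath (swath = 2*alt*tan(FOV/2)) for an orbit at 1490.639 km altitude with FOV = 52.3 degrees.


FOV = 52.3 deg = 0.9128072 rad
swath = 2 * alt * tan(FOV/2) = 2 * 1490.639 * tan(0.4564036)
swath = 2 * 1490.639 * 0.4909775
swath = 1463.7404 km

1463.7404 km


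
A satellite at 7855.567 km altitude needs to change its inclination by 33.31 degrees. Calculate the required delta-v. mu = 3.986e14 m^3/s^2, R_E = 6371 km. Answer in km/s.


r = 14226.5670 km = 1.4226567e+07 m
V = sqrt(mu/r) = 5293.2035 m/s
di = 33.31 deg = 0.5813692 rad
dV = 2*V*sin(di/2) = 2*5293.2035*sin(0.2906846)
dV = 3034.1506 m/s = 3.0342 km/s

3.0342 km/s


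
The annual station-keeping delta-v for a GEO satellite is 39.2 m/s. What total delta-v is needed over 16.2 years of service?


dV = rate * years = 39.2 * 16.2
dV = 635.0400 m/s

635.0400 m/s


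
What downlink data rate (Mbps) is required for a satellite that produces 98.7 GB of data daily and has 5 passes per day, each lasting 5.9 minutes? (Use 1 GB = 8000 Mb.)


total contact time = 5 * 5.9 * 60 = 1770.0000 s
data = 98.7 GB = 789600.0000 Mb
rate = 789600.0000 / 1770.0000 = 446.1017 Mbps

446.1017 Mbps


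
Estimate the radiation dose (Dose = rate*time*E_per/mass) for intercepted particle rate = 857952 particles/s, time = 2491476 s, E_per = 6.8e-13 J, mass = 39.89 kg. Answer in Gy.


Total energy deposited = rate * time * E_per
  = 857952 * 2491476 * 6.8e-13 = 1.4535 J
Dose = E_total / mass = 1.4535 / 39.89
Dose = 0.03643884 Gy

0.0364 Gy


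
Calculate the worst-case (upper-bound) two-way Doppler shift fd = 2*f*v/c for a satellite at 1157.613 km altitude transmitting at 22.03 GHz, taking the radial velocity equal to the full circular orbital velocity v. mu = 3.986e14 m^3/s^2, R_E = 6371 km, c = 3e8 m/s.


r = 7.528613e+06 m
v = sqrt(mu/r) = 7276.3094 m/s (worst-case radial velocity)
f = 22.03 GHz = 2.203e+10 Hz
fd = 2*f*v/c = 2*2.203e+10*7276.3094/3.0e+08
fd = 1.0686473e+06 Hz

1.0686e+06 Hz


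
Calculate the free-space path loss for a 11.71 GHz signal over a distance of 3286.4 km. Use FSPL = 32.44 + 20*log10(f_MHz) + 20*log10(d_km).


f = 11.71 GHz = 11710.0000 MHz
d = 3286.4 km
FSPL = 32.44 + 20*log10(11710.0000) + 20*log10(3286.4)
FSPL = 32.44 + 81.3711 + 70.3344
FSPL = 184.1455 dB

184.1455 dB


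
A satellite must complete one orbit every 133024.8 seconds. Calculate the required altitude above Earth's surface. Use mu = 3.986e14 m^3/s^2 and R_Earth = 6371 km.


T = 133024.8 s
r = (mu*T^2/(4*pi^2))^(1/3) = (3.986e14 * 133024.8^2 / (4*pi^2))^(1/3)
r = 5.6322371e+07 m = 56322.3710 km
alt = r - R_E = 56322.3710 - 6371 = 49951.3710 km

49951.3710 km


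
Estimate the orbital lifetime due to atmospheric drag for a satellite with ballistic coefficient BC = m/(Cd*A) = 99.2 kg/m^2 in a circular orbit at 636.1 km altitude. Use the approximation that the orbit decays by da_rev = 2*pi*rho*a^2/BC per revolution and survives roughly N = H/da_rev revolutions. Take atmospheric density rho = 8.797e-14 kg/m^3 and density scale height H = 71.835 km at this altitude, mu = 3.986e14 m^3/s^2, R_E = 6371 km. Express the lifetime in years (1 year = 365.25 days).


a = R_E + alt = 7007.1000 km = 7.0071e+06 m
da_rev = 2*pi*rho*a^2/BC = 2*pi*8.797e-14*(7.0071e+06)^2/99.2 = 0.273576897 m per revolution
N = H/da_rev = 71835.0000 m / 0.273576897 m = 262576.9969 revolutions
P = 2*pi*sqrt(a^3/mu) = 5837.3898 s
lifetime = N*P = 262576.9969 * 5837.3898 = 1.5327643e+09 s = 17740.3273 days
years = 17740.3273 / 365.25 = 48.5704 years

48.5704 years


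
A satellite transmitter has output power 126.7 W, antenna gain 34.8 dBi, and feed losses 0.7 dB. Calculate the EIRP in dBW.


Pt = 126.7 W = 21.0278 dBW
EIRP = Pt_dBW + Gt - losses = 21.0278 + 34.8 - 0.7 = 55.1278 dBW

55.1278 dBW


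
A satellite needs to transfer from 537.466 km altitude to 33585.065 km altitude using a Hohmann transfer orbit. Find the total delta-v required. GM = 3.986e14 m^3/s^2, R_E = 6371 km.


r1 = 6908.4660 km = 6.908466e+06 m
r2 = 39956.0650 km = 3.9956065e+07 m
dv1 = sqrt(mu/r1)*(sqrt(2*r2/(r1+r2)) - 1) = 2322.9912 m/s
dv2 = sqrt(mu/r2)*(1 - sqrt(2*r1/(r1+r2))) = 1443.4864 m/s
total dv = |dv1| + |dv2| = 2322.9912 + 1443.4864 = 3766.4776 m/s = 3.7665 km/s

3.7665 km/s


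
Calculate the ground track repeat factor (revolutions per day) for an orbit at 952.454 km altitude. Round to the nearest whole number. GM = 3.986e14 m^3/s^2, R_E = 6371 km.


r = 7.323454e+06 m
T = 2*pi*sqrt(r^3/mu) = 6237.1352 s = 103.9523 min
revs/day = 1440 / 103.9523 = 13.8525
Rounded: 14 revolutions per day

14 revolutions per day


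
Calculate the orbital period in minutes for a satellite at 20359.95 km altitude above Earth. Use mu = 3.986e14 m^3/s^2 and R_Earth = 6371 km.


r = 26730.9500 km = 2.673095e+07 m
T = 2*pi*sqrt(r^3/mu) = 2*pi*sqrt(1.9100432e+22 / 3.986e14)
T = 43494.3467 s = 724.9058 min

724.9058 minutes


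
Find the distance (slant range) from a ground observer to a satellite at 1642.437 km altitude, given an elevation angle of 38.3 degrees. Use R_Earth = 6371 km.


h = 1642.437 km, el = 38.3 deg
d = -R_E*sin(el) + sqrt((R_E*sin(el))^2 + 2*R_E*h + h^2)
d = -6371.0000*sin(0.6684611) + sqrt((6371.0000*0.619779)^2 + 2*6371.0000*1642.437 + 1642.437^2)
d = 2313.7412 km

2313.7412 km


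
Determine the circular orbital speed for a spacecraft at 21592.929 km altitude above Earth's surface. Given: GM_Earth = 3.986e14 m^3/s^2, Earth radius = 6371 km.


r = R_E + alt = 6371.0 + 21592.929 = 27963.9290 km = 2.7963929e+07 m
v = sqrt(mu/r) = sqrt(3.986e14 / 2.7963929e+07) = 3775.4572 m/s = 3.7755 km/s

3.7755 km/s


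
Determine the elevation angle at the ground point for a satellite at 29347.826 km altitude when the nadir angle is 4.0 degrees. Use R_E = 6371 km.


r = R_E + alt = 35718.8260 km
Law of sines in the satellite / Earth-center / ground-point triangle:
  sin(nadir)/R_E = sin(90 + el)/r  =>  cos(el) = (r/R_E)*sin(nadir)
cos(el) = (35718.8260 / 6371.0000) * sin(4.0 deg) = 0.3910876
el = arccos(0.3910876) = 66.9778 deg
(Earth-central angle = 90 - nadir - el = 19.0222 deg)

66.9778 degrees
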